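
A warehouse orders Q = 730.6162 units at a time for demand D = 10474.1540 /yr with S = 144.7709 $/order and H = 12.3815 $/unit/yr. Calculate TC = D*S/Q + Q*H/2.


Ordering cost = D*S/Q = 2075.4436
Holding cost = Q*H/2 = 4523.0622
TC = 2075.4436 + 4523.0622 = 6598.5058

6598.5058 $/yr


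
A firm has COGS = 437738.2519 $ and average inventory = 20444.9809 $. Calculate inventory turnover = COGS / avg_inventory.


Turnover = 437738.2519 / 20444.9809 = 21.4105

21.4105


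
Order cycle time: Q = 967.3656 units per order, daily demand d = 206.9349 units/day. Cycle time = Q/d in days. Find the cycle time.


Cycle = 967.3656 / 206.9349 = 4.6747

4.6747 days


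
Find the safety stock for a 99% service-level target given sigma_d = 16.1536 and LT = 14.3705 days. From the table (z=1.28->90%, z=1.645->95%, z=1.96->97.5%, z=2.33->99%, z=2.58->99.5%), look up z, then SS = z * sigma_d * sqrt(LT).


From the table, SL = 99% corresponds to z = 2.33
sqrt(LT) = sqrt(14.3705) = 3.7908
SS = 2.33 * 16.1536 * 3.7908 = 142.6794

142.6794 units


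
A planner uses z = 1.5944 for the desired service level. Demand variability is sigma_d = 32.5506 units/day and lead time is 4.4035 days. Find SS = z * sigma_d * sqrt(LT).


sqrt(LT) = sqrt(4.4035) = 2.0985
SS = 1.5944 * 32.5506 * 2.0985 = 108.9069

108.9069 units


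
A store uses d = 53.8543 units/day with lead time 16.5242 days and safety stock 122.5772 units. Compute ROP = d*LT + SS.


d*LT = 53.8543 * 16.5242 = 889.8992
ROP = 889.8992 + 122.5772 = 1012.4764

1012.4764 units


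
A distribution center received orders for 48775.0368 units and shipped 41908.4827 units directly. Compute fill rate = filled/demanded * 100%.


FR = 41908.4827 / 48775.0368 * 100 = 85.9220

85.9220%


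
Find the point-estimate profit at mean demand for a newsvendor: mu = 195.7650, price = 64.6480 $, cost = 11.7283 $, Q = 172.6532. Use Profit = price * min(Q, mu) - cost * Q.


Sales at mu = min(172.6532, 195.7650) = 172.6532
Revenue = 64.6480 * 172.6532 = 11161.6841
Total cost = 11.7283 * 172.6532 = 2024.9285
Profit = 11161.6841 - 2024.9285 = 9136.7555

9136.7555 $


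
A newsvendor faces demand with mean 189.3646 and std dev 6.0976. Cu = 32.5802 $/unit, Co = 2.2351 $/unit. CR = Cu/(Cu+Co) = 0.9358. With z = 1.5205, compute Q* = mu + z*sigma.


CR = Cu/(Cu+Co) = 32.5802/(32.5802+2.2351) = 0.9358
z = 1.5205
Q* = 189.3646 + 1.5205 * 6.0976 = 198.6360

198.6360 units


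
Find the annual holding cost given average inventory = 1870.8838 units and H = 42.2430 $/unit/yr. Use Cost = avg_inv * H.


Cost = 1870.8838 * 42.2430 = 79031.7444

79031.7444 $/yr


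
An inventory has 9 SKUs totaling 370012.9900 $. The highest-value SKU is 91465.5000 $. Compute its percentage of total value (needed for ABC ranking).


Top item = 91465.5000
Total = 370012.9900
Percentage = 91465.5000 / 370012.9900 * 100 = 24.7195

24.7195%


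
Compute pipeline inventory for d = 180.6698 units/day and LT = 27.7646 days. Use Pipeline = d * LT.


Pipeline = 180.6698 * 27.7646 = 5016.2247

5016.2247 units


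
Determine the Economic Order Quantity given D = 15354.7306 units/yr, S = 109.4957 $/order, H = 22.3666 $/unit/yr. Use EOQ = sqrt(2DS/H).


2*D*S = 2 * 15354.7306 * 109.4957 = 3362553.9507
2*D*S/H = 150338.1806
EOQ = sqrt(150338.1806) = 387.7347

387.7347 units


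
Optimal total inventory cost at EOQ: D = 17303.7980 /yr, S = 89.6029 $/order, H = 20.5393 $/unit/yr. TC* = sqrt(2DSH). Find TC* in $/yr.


2*D*S*H = 63691156.7343
TC* = sqrt(63691156.7343) = 7980.6740

7980.6740 $/yr


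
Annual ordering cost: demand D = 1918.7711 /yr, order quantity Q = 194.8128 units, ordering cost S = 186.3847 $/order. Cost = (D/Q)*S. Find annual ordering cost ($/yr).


Number of orders = D/Q = 9.8493
Cost = 9.8493 * 186.3847 = 1835.7602

1835.7602 $/yr


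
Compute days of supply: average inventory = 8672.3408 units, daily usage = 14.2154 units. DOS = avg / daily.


DOS = 8672.3408 / 14.2154 = 610.0666

610.0666 days


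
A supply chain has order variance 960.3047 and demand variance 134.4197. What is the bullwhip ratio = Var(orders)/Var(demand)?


BW = 960.3047 / 134.4197 = 7.1441

7.1441


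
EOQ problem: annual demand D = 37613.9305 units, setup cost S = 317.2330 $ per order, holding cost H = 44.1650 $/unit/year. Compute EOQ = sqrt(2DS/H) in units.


2*D*S = 2 * 37613.9305 * 317.2330 = 23864760.0286
2*D*S/H = 540354.5801
EOQ = sqrt(540354.5801) = 735.0881

735.0881 units


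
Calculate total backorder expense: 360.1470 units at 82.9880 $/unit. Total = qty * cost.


Total = 360.1470 * 82.9880 = 29887.8792

29887.8792 $


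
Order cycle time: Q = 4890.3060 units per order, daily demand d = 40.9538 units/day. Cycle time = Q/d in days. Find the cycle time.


Cycle = 4890.3060 / 40.9538 = 119.4103

119.4103 days


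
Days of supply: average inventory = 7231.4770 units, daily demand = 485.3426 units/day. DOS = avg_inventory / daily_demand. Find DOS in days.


DOS = 7231.4770 / 485.3426 = 14.8997

14.8997 days


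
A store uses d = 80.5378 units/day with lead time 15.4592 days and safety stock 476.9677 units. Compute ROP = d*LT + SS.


d*LT = 80.5378 * 15.4592 = 1245.0500
ROP = 1245.0500 + 476.9677 = 1722.0177

1722.0177 units


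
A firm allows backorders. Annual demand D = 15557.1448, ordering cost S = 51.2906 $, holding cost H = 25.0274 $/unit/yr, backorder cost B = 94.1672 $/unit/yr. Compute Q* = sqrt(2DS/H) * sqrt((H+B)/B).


sqrt(2DS/H) = 252.5172
sqrt((H+B)/B) = 1.1251
Q* = 252.5172 * 1.1251 = 284.0988

284.0988 units


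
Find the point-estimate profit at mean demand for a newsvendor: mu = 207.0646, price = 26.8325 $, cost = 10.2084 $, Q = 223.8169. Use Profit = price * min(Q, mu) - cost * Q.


Sales at mu = min(223.8169, 207.0646) = 207.0646
Revenue = 26.8325 * 207.0646 = 5556.0609
Total cost = 10.2084 * 223.8169 = 2284.8124
Profit = 5556.0609 - 2284.8124 = 3271.2484

3271.2484 $


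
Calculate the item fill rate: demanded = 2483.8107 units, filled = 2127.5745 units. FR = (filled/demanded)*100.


FR = 2127.5745 / 2483.8107 * 100 = 85.6577

85.6577%


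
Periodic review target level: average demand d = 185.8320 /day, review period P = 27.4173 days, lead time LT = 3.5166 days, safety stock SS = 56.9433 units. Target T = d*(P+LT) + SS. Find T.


P + LT = 30.9339
d*(P+LT) = 185.8320 * 30.9339 = 5748.5085
T = 5748.5085 + 56.9433 = 5805.4518

5805.4518 units


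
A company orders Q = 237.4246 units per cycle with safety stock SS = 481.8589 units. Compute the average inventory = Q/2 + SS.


Q/2 = 118.7123
Avg = 118.7123 + 481.8589 = 600.5712

600.5712 units


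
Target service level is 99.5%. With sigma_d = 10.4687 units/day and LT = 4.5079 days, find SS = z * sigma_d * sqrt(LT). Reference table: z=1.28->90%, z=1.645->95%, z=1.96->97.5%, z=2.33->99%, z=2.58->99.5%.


From the table, SL = 99.5% corresponds to z = 2.58
sqrt(LT) = sqrt(4.5079) = 2.1232
SS = 2.58 * 10.4687 * 2.1232 = 57.3455

57.3455 units


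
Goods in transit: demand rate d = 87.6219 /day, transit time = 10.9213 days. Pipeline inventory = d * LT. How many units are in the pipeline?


Pipeline = 87.6219 * 10.9213 = 956.9451

956.9451 units


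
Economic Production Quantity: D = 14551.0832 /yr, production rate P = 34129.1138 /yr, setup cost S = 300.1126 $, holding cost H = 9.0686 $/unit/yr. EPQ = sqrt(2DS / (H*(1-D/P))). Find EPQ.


1 - D/P = 1 - 0.4264 = 0.5736
H*(1-D/P) = 5.2022
2DS = 8733926.8239
EPQ = sqrt(1678901.8633) = 1295.7245

1295.7245 units


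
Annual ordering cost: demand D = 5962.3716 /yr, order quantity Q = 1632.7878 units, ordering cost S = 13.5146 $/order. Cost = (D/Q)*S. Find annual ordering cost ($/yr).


Number of orders = D/Q = 3.6517
Cost = 3.6517 * 13.5146 = 49.3506

49.3506 $/yr


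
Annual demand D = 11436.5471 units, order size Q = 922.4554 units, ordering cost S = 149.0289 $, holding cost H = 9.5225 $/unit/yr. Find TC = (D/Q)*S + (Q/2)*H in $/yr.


Ordering cost = D*S/Q = 1847.6514
Holding cost = Q*H/2 = 4392.0408
TC = 1847.6514 + 4392.0408 = 6239.6922

6239.6922 $/yr


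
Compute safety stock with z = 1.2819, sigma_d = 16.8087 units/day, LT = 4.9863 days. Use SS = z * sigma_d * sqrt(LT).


sqrt(LT) = sqrt(4.9863) = 2.2330
SS = 1.2819 * 16.8087 * 2.2330 = 48.1147

48.1147 units


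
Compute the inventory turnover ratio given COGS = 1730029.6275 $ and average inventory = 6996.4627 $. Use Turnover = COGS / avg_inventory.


Turnover = 1730029.6275 / 6996.4627 = 247.2720

247.2720


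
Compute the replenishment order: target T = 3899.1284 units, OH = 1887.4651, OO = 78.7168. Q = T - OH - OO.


Inventory position = OH + OO = 1887.4651 + 78.7168 = 1966.1819
Q = 3899.1284 - 1966.1819 = 1932.9465

1932.9465 units


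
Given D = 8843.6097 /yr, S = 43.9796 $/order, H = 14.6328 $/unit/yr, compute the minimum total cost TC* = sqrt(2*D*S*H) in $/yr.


2*D*S*H = 11382516.1413
TC* = sqrt(11382516.1413) = 3373.7985

3373.7985 $/yr


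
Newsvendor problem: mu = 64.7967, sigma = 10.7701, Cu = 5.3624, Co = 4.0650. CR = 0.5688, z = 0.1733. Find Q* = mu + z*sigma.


CR = Cu/(Cu+Co) = 5.3624/(5.3624+4.0650) = 0.5688
z = 0.1733
Q* = 64.7967 + 0.1733 * 10.7701 = 66.6632

66.6632 units


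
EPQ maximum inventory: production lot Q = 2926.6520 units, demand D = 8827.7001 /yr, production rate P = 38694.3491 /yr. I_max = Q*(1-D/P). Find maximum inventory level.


D/P = 0.2281
1 - D/P = 0.7719
I_max = 2926.6520 * 0.7719 = 2258.9678

2258.9678 units


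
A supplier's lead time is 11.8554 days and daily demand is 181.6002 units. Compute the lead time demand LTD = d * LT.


LTD = 181.6002 * 11.8554 = 2152.9430

2152.9430 units


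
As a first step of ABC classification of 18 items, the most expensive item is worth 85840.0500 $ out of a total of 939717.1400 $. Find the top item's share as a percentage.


Top item = 85840.0500
Total = 939717.1400
Percentage = 85840.0500 / 939717.1400 * 100 = 9.1347

9.1347%


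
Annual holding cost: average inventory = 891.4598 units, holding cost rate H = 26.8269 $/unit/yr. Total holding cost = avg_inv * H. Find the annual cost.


Cost = 891.4598 * 26.8269 = 23915.1029

23915.1029 $/yr


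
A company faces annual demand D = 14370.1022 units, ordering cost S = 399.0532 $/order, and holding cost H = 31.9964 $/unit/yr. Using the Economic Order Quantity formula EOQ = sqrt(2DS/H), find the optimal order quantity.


2*D*S = 2 * 14370.1022 * 399.0532 = 11468870.5345
2*D*S/H = 358442.5290
EOQ = sqrt(358442.5290) = 598.7007

598.7007 units


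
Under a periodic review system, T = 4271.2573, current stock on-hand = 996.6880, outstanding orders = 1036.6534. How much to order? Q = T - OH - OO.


Inventory position = OH + OO = 996.6880 + 1036.6534 = 2033.3414
Q = 4271.2573 - 2033.3414 = 2237.9159

2237.9159 units


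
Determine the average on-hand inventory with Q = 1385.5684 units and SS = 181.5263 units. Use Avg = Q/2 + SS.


Q/2 = 692.7842
Avg = 692.7842 + 181.5263 = 874.3105

874.3105 units


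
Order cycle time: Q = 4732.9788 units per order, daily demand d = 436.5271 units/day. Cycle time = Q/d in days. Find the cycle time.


Cycle = 4732.9788 / 436.5271 = 10.8423

10.8423 days


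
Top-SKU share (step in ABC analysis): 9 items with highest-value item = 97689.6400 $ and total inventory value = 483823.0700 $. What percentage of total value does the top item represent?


Top item = 97689.6400
Total = 483823.0700
Percentage = 97689.6400 / 483823.0700 * 100 = 20.1912

20.1912%


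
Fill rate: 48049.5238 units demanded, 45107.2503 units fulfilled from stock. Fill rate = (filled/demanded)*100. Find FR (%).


FR = 45107.2503 / 48049.5238 * 100 = 93.8766

93.8766%


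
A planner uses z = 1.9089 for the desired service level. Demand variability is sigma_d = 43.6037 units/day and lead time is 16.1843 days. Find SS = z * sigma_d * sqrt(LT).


sqrt(LT) = sqrt(16.1843) = 4.0230
SS = 1.9089 * 43.6037 * 4.0230 = 334.8525

334.8525 units


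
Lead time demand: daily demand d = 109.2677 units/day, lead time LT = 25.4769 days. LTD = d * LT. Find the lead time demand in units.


LTD = 109.2677 * 25.4769 = 2783.8023

2783.8023 units


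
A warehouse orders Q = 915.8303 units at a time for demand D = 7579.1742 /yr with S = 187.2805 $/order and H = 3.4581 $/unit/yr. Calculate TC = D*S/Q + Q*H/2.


Ordering cost = D*S/Q = 1549.8849
Holding cost = Q*H/2 = 1583.5164
TC = 1549.8849 + 1583.5164 = 3133.4013

3133.4013 $/yr


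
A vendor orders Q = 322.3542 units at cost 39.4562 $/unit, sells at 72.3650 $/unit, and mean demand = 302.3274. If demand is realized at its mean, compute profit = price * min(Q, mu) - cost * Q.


Sales at mu = min(322.3542, 302.3274) = 302.3274
Revenue = 72.3650 * 302.3274 = 21877.9223
Total cost = 39.4562 * 322.3542 = 12718.8718
Profit = 21877.9223 - 12718.8718 = 9159.0505

9159.0505 $


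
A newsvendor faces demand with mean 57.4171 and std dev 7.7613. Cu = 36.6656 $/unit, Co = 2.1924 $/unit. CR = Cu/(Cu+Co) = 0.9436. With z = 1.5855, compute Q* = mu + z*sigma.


CR = Cu/(Cu+Co) = 36.6656/(36.6656+2.1924) = 0.9436
z = 1.5855
Q* = 57.4171 + 1.5855 * 7.7613 = 69.7226

69.7226 units


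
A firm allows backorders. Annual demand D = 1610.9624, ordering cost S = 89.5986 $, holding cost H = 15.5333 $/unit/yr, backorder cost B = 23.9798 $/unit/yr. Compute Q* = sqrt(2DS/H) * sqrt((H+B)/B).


sqrt(2DS/H) = 136.3253
sqrt((H+B)/B) = 1.2837
Q* = 136.3253 * 1.2837 = 174.9944

174.9944 units


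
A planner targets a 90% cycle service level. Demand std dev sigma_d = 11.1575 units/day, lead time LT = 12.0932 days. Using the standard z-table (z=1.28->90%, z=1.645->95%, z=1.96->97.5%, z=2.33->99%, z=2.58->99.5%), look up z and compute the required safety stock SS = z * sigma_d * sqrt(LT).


From the table, SL = 90% corresponds to z = 1.28
sqrt(LT) = sqrt(12.0932) = 3.4775
SS = 1.28 * 11.1575 * 3.4775 = 49.6647

49.6647 units


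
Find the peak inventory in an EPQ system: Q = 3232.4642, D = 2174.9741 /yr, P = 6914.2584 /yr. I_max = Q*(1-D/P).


D/P = 0.3146
1 - D/P = 0.6854
I_max = 3232.4642 * 0.6854 = 2215.6486

2215.6486 units


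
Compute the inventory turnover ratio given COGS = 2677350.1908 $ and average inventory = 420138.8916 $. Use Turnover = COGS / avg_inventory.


Turnover = 2677350.1908 / 420138.8916 = 6.3725

6.3725


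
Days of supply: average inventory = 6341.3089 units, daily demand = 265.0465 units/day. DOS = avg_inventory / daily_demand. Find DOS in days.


DOS = 6341.3089 / 265.0465 = 23.9253

23.9253 days


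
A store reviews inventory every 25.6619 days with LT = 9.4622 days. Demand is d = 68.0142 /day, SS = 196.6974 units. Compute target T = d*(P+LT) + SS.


P + LT = 35.1241
d*(P+LT) = 68.0142 * 35.1241 = 2388.9376
T = 2388.9376 + 196.6974 = 2585.6350

2585.6350 units


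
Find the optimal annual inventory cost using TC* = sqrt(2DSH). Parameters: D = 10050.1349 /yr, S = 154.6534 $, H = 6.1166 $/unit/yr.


2*D*S*H = 19013910.2456
TC* = sqrt(19013910.2456) = 4360.4943

4360.4943 $/yr


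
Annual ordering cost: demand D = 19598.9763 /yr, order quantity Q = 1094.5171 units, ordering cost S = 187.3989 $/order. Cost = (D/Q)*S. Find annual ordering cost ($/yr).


Number of orders = D/Q = 17.9065
Cost = 17.9065 * 187.3989 = 3355.6594

3355.6594 $/yr


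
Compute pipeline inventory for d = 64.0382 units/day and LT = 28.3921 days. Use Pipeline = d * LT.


Pipeline = 64.0382 * 28.3921 = 1818.1790

1818.1790 units


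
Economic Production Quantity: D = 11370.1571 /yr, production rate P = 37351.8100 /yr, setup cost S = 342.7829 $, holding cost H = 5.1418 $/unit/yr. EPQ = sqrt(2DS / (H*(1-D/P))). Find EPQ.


1 - D/P = 1 - 0.3044 = 0.6956
H*(1-D/P) = 3.5766
2DS = 7794990.8484
EPQ = sqrt(2179441.9449) = 1476.2933

1476.2933 units


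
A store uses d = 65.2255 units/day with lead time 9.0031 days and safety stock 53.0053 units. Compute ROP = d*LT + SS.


d*LT = 65.2255 * 9.0031 = 587.2317
ROP = 587.2317 + 53.0053 = 640.2370

640.2370 units


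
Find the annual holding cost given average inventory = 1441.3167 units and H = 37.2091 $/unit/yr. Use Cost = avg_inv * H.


Cost = 1441.3167 * 37.2091 = 53630.0972

53630.0972 $/yr


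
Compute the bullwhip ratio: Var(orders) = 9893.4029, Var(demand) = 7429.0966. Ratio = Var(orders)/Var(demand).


BW = 9893.4029 / 7429.0966 = 1.3317

1.3317


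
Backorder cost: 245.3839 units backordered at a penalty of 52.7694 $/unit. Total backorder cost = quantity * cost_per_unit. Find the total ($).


Total = 245.3839 * 52.7694 = 12948.7612

12948.7612 $


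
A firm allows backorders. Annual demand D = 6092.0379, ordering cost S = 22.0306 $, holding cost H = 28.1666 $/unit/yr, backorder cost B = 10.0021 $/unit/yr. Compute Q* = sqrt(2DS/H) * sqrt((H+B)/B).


sqrt(2DS/H) = 97.6208
sqrt((H+B)/B) = 1.9535
Q* = 97.6208 * 1.9535 = 190.6998

190.6998 units


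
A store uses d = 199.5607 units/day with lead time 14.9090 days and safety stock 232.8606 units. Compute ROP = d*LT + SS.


d*LT = 199.5607 * 14.9090 = 2975.2505
ROP = 2975.2505 + 232.8606 = 3208.1111

3208.1111 units


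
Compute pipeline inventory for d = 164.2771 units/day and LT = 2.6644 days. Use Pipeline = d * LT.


Pipeline = 164.2771 * 2.6644 = 437.6999

437.6999 units


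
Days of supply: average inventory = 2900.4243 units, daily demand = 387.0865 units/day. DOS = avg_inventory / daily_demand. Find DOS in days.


DOS = 2900.4243 / 387.0865 = 7.4930

7.4930 days


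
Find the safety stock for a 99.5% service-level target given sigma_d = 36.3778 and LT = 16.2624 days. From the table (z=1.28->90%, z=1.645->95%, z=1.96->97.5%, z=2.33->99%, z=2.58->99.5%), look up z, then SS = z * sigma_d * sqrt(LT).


From the table, SL = 99.5% corresponds to z = 2.58
sqrt(LT) = sqrt(16.2624) = 4.0327
SS = 2.58 * 36.3778 * 4.0327 = 378.4848

378.4848 units


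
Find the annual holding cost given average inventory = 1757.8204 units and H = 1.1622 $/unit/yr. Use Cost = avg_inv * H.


Cost = 1757.8204 * 1.1622 = 2042.9389

2042.9389 $/yr


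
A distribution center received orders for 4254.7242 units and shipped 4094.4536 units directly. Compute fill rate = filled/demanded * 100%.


FR = 4094.4536 / 4254.7242 * 100 = 96.2331

96.2331%


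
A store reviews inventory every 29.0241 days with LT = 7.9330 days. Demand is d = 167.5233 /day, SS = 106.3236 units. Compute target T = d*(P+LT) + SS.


P + LT = 36.9571
d*(P+LT) = 167.5233 * 36.9571 = 6191.1754
T = 6191.1754 + 106.3236 = 6297.4990

6297.4990 units


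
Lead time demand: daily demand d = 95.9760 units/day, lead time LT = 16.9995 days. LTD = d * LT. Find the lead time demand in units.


LTD = 95.9760 * 16.9995 = 1631.5440

1631.5440 units


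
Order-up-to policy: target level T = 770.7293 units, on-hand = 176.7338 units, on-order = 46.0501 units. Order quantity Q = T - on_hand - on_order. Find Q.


Inventory position = OH + OO = 176.7338 + 46.0501 = 222.7839
Q = 770.7293 - 222.7839 = 547.9454

547.9454 units


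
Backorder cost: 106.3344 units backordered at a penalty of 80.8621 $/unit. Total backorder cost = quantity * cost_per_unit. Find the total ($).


Total = 106.3344 * 80.8621 = 8598.4229

8598.4229 $


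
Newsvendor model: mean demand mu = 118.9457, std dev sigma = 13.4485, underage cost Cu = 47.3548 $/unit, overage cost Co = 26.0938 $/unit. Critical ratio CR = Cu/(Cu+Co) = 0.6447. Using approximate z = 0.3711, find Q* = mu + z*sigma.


CR = Cu/(Cu+Co) = 47.3548/(47.3548+26.0938) = 0.6447
z = 0.3711
Q* = 118.9457 + 0.3711 * 13.4485 = 123.9364

123.9364 units


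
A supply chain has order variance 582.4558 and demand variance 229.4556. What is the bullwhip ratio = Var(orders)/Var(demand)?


BW = 582.4558 / 229.4556 = 2.5384

2.5384


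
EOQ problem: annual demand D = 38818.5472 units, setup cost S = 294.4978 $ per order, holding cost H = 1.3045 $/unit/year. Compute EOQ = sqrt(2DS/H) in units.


2*D*S = 2 * 38818.5472 * 294.4978 = 22863953.4992
2*D*S/H = 17526986.2010
EOQ = sqrt(17526986.2010) = 4186.5244

4186.5244 units


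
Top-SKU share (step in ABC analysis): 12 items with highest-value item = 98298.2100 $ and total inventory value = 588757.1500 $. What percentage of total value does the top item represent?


Top item = 98298.2100
Total = 588757.1500
Percentage = 98298.2100 / 588757.1500 * 100 = 16.6959

16.6959%


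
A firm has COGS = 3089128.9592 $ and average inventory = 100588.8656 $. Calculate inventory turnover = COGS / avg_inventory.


Turnover = 3089128.9592 / 100588.8656 = 30.7104

30.7104


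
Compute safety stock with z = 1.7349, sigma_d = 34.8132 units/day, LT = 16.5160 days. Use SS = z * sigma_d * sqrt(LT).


sqrt(LT) = sqrt(16.5160) = 4.0640
SS = 1.7349 * 34.8132 * 4.0640 = 245.4544

245.4544 units


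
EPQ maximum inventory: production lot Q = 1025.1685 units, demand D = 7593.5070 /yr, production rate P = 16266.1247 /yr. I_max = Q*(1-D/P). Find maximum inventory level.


D/P = 0.4668
1 - D/P = 0.5332
I_max = 1025.1685 * 0.5332 = 546.5896

546.5896 units


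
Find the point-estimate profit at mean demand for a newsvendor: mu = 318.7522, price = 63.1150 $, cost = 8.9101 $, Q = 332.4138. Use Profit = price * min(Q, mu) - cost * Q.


Sales at mu = min(332.4138, 318.7522) = 318.7522
Revenue = 63.1150 * 318.7522 = 20118.0451
Total cost = 8.9101 * 332.4138 = 2961.8402
Profit = 20118.0451 - 2961.8402 = 17156.2049

17156.2049 $


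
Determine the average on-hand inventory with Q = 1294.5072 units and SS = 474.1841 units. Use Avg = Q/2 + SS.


Q/2 = 647.2536
Avg = 647.2536 + 474.1841 = 1121.4377

1121.4377 units


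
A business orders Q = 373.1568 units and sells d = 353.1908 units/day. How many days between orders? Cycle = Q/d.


Cycle = 373.1568 / 353.1908 = 1.0565

1.0565 days


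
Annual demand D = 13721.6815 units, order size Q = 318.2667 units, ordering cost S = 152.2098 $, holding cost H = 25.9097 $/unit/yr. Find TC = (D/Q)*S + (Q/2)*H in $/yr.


Ordering cost = D*S/Q = 6562.3403
Holding cost = Q*H/2 = 4123.0974
TC = 6562.3403 + 4123.0974 = 10685.4377

10685.4377 $/yr


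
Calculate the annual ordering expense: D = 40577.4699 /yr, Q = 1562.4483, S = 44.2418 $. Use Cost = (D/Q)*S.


Number of orders = D/Q = 25.9704
Cost = 25.9704 * 44.2418 = 1148.9790

1148.9790 $/yr


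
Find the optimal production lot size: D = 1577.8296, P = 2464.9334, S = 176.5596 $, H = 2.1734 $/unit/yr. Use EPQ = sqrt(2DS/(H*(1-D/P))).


1 - D/P = 1 - 0.6401 = 0.3599
H*(1-D/P) = 0.7822
2DS = 557161.9261
EPQ = sqrt(712315.7027) = 843.9880

843.9880 units


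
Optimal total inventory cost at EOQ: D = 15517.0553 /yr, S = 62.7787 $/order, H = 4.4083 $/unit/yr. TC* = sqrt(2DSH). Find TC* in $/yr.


2*D*S*H = 8588607.6574
TC* = sqrt(8588607.6574) = 2930.6326

2930.6326 $/yr


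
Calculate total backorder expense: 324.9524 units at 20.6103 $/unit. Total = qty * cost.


Total = 324.9524 * 20.6103 = 6697.3664

6697.3664 $


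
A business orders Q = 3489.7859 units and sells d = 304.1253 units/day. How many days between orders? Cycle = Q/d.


Cycle = 3489.7859 / 304.1253 = 11.4748

11.4748 days


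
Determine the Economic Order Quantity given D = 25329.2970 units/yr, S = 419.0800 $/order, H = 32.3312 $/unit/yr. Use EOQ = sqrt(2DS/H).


2*D*S = 2 * 25329.2970 * 419.0800 = 21230003.5735
2*D*S/H = 656641.3735
EOQ = sqrt(656641.3735) = 810.3341

810.3341 units


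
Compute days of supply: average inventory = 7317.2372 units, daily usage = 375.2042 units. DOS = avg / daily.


DOS = 7317.2372 / 375.2042 = 19.5020

19.5020 days


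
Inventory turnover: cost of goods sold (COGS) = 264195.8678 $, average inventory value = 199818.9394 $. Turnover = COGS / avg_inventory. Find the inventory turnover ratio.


Turnover = 264195.8678 / 199818.9394 = 1.3222

1.3222


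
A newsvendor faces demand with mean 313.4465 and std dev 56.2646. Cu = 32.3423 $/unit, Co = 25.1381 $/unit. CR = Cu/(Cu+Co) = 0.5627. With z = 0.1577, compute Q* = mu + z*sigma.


CR = Cu/(Cu+Co) = 32.3423/(32.3423+25.1381) = 0.5627
z = 0.1577
Q* = 313.4465 + 0.1577 * 56.2646 = 322.3194

322.3194 units


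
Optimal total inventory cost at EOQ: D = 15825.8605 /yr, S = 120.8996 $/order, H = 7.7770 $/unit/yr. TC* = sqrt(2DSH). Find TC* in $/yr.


2*D*S*H = 29760093.5347
TC* = sqrt(29760093.5347) = 5455.2813

5455.2813 $/yr


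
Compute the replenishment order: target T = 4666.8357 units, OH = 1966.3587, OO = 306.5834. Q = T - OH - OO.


Inventory position = OH + OO = 1966.3587 + 306.5834 = 2272.9421
Q = 4666.8357 - 2272.9421 = 2393.8936

2393.8936 units


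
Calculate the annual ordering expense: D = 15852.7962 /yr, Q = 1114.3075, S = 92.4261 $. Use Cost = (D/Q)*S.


Number of orders = D/Q = 14.2266
Cost = 14.2266 * 92.4261 = 1314.9083

1314.9083 $/yr


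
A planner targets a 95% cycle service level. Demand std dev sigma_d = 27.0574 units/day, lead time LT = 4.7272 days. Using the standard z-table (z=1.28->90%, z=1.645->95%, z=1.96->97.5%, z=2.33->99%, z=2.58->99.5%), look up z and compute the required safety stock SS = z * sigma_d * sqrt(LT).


From the table, SL = 95% corresponds to z = 1.645
sqrt(LT) = sqrt(4.7272) = 2.1742
SS = 1.645 * 27.0574 * 2.1742 = 96.7729

96.7729 units


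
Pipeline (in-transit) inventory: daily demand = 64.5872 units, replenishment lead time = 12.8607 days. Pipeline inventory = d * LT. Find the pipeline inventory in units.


Pipeline = 64.5872 * 12.8607 = 830.6366

830.6366 units


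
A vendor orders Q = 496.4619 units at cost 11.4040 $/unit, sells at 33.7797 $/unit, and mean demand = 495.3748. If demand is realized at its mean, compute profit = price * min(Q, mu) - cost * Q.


Sales at mu = min(496.4619, 495.3748) = 495.3748
Revenue = 33.7797 * 495.3748 = 16733.6121
Total cost = 11.4040 * 496.4619 = 5661.6515
Profit = 16733.6121 - 5661.6515 = 11071.9606

11071.9606 $


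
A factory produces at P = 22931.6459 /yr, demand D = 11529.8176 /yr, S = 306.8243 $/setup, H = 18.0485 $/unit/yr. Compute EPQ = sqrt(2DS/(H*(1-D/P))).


1 - D/P = 1 - 0.5028 = 0.4972
H*(1-D/P) = 8.9739
2DS = 7075256.4285
EPQ = sqrt(788427.5676) = 887.9344

887.9344 units


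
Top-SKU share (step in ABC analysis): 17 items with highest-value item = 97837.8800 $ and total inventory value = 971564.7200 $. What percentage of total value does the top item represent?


Top item = 97837.8800
Total = 971564.7200
Percentage = 97837.8800 / 971564.7200 * 100 = 10.0701

10.0701%


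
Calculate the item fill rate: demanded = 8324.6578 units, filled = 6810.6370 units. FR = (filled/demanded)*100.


FR = 6810.6370 / 8324.6578 * 100 = 81.8128

81.8128%


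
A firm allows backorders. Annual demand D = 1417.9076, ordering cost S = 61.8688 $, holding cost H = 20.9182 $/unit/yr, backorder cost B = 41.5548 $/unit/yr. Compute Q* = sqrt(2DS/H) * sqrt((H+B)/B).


sqrt(2DS/H) = 91.5825
sqrt((H+B)/B) = 1.2261
Q* = 91.5825 * 1.2261 = 112.2918

112.2918 units


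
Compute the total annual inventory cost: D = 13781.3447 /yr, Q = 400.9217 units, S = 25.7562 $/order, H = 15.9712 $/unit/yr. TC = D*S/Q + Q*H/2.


Ordering cost = D*S/Q = 885.3476
Holding cost = Q*H/2 = 3201.6003
TC = 885.3476 + 3201.6003 = 4086.9479

4086.9479 $/yr


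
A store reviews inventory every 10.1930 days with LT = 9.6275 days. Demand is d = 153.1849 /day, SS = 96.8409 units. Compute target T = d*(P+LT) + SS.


P + LT = 19.8205
d*(P+LT) = 153.1849 * 19.8205 = 3036.2013
T = 3036.2013 + 96.8409 = 3133.0422

3133.0422 units


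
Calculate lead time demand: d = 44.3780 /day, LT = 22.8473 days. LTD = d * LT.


LTD = 44.3780 * 22.8473 = 1013.9175

1013.9175 units


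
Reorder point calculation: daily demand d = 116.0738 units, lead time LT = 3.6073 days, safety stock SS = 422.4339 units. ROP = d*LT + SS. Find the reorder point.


d*LT = 116.0738 * 3.6073 = 418.7130
ROP = 418.7130 + 422.4339 = 841.1469

841.1469 units


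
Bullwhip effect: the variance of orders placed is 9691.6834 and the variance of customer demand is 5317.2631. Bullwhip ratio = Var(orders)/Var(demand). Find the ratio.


BW = 9691.6834 / 5317.2631 = 1.8227

1.8227


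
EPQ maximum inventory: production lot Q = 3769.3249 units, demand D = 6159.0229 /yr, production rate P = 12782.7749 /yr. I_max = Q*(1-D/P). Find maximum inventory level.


D/P = 0.4818
1 - D/P = 0.5182
I_max = 3769.3249 * 0.5182 = 1953.1810

1953.1810 units


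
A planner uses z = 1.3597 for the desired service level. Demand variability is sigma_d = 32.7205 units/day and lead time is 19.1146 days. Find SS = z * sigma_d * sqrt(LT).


sqrt(LT) = sqrt(19.1146) = 4.3720
SS = 1.3597 * 32.7205 * 4.3720 = 194.5117

194.5117 units


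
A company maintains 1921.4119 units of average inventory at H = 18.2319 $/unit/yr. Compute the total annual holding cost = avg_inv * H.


Cost = 1921.4119 * 18.2319 = 35030.9896

35030.9896 $/yr


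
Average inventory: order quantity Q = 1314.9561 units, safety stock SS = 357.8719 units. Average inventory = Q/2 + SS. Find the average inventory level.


Q/2 = 657.4781
Avg = 657.4781 + 357.8719 = 1015.3500

1015.3500 units


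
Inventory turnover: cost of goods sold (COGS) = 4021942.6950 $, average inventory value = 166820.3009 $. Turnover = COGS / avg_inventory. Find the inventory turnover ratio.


Turnover = 4021942.6950 / 166820.3009 = 24.1094

24.1094


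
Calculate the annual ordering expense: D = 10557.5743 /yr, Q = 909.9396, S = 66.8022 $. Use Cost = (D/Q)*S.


Number of orders = D/Q = 11.6025
Cost = 11.6025 * 66.8022 = 775.0725

775.0725 $/yr


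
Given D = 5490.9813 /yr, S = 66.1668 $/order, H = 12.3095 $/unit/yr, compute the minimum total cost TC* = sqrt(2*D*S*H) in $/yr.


2*D*S*H = 8944591.3650
TC* = sqrt(8944591.3650) = 2990.7510

2990.7510 $/yr


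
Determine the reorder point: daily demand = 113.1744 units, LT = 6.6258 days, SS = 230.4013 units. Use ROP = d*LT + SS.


d*LT = 113.1744 * 6.6258 = 749.8709
ROP = 749.8709 + 230.4013 = 980.2722

980.2722 units


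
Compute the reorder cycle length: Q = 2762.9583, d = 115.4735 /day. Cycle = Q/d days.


Cycle = 2762.9583 / 115.4735 = 23.9272

23.9272 days


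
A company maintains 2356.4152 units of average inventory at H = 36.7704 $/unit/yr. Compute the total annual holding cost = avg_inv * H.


Cost = 2356.4152 * 36.7704 = 86646.3295

86646.3295 $/yr


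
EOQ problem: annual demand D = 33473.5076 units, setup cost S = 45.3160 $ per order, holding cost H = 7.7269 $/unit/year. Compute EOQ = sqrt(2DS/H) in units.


2*D*S = 2 * 33473.5076 * 45.3160 = 3033770.9408
2*D*S/H = 392624.5895
EOQ = sqrt(392624.5895) = 626.5976

626.5976 units


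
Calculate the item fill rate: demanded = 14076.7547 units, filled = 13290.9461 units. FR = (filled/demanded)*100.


FR = 13290.9461 / 14076.7547 * 100 = 94.4177

94.4177%


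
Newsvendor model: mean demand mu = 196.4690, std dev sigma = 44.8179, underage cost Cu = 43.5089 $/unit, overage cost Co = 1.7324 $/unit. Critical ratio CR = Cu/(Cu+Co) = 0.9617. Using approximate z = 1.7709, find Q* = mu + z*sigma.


CR = Cu/(Cu+Co) = 43.5089/(43.5089+1.7324) = 0.9617
z = 1.7709
Q* = 196.4690 + 1.7709 * 44.8179 = 275.8370

275.8370 units


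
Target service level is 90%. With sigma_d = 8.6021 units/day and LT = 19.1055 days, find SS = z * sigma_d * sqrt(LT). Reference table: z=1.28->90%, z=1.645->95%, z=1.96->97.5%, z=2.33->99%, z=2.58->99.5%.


From the table, SL = 90% corresponds to z = 1.28
sqrt(LT) = sqrt(19.1055) = 4.3710
SS = 1.28 * 8.6021 * 4.3710 = 48.1275

48.1275 units


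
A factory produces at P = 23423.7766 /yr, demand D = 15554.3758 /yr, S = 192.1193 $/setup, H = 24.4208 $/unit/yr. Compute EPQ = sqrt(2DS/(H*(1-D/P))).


1 - D/P = 1 - 0.6640 = 0.3360
H*(1-D/P) = 8.2044
2DS = 5976591.5813
EPQ = sqrt(728465.4256) = 853.5019

853.5019 units


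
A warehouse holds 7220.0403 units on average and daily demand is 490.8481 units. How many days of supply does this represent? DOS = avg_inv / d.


DOS = 7220.0403 / 490.8481 = 14.7093

14.7093 days


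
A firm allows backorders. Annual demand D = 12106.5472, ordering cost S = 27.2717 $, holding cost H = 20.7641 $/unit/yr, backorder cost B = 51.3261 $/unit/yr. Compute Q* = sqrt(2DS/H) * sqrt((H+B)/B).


sqrt(2DS/H) = 178.3301
sqrt((H+B)/B) = 1.1851
Q* = 178.3301 * 1.1851 = 211.3458

211.3458 units


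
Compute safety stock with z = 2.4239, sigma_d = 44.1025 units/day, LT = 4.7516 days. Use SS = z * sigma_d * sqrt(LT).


sqrt(LT) = sqrt(4.7516) = 2.1798
SS = 2.4239 * 44.1025 * 2.1798 = 233.0225

233.0225 units


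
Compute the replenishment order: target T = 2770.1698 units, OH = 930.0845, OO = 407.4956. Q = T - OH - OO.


Inventory position = OH + OO = 930.0845 + 407.4956 = 1337.5801
Q = 2770.1698 - 1337.5801 = 1432.5897

1432.5897 units


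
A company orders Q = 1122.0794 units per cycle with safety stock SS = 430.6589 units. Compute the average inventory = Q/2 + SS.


Q/2 = 561.0397
Avg = 561.0397 + 430.6589 = 991.6986

991.6986 units


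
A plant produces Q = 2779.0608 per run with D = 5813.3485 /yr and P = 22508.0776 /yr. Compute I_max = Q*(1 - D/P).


D/P = 0.2583
1 - D/P = 0.7417
I_max = 2779.0608 * 0.7417 = 2061.2896

2061.2896 units


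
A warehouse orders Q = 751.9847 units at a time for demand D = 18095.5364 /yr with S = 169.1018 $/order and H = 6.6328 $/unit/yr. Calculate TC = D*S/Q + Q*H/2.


Ordering cost = D*S/Q = 4069.2155
Holding cost = Q*H/2 = 2493.8821
TC = 4069.2155 + 2493.8821 = 6563.0975

6563.0975 $/yr


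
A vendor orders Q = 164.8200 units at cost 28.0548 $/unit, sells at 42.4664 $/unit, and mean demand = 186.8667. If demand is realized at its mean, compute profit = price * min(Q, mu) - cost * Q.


Sales at mu = min(164.8200, 186.8667) = 164.8200
Revenue = 42.4664 * 164.8200 = 6999.3120
Total cost = 28.0548 * 164.8200 = 4623.9921
Profit = 6999.3120 - 4623.9921 = 2375.3199

2375.3199 $


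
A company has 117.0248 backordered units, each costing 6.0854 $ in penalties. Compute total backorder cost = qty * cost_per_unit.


Total = 117.0248 * 6.0854 = 712.1427

712.1427 $


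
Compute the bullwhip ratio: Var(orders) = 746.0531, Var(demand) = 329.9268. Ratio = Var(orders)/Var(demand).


BW = 746.0531 / 329.9268 = 2.2613

2.2613


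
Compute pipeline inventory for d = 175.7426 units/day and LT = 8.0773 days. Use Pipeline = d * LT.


Pipeline = 175.7426 * 8.0773 = 1419.5257

1419.5257 units


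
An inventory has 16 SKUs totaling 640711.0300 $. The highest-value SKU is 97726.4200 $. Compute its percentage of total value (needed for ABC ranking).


Top item = 97726.4200
Total = 640711.0300
Percentage = 97726.4200 / 640711.0300 * 100 = 15.2528

15.2528%


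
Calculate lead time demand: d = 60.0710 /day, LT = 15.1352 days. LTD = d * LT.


LTD = 60.0710 * 15.1352 = 909.1866

909.1866 units


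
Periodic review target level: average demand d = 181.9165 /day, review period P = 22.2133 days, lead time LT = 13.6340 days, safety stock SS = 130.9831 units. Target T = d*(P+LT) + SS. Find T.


P + LT = 35.8473
d*(P+LT) = 181.9165 * 35.8473 = 6521.2154
T = 6521.2154 + 130.9831 = 6652.1985

6652.1985 units


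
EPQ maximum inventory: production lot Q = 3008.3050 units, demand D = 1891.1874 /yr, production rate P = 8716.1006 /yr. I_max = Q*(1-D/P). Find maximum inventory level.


D/P = 0.2170
1 - D/P = 0.7830
I_max = 3008.3050 * 0.7830 = 2355.5741

2355.5741 units


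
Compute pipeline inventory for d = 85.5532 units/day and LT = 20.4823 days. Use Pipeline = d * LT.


Pipeline = 85.5532 * 20.4823 = 1752.3263

1752.3263 units


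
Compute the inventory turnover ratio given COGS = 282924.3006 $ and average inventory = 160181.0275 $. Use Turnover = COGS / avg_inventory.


Turnover = 282924.3006 / 160181.0275 = 1.7663

1.7663


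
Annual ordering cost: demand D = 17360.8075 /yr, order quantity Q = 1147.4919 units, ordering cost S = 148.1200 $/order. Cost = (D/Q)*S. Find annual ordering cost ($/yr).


Number of orders = D/Q = 15.1294
Cost = 15.1294 * 148.1200 = 2240.9594

2240.9594 $/yr


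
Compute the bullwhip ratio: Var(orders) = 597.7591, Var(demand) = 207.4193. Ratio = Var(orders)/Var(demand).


BW = 597.7591 / 207.4193 = 2.8819

2.8819


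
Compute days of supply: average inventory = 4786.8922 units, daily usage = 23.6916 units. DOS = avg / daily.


DOS = 4786.8922 / 23.6916 = 202.0502

202.0502 days


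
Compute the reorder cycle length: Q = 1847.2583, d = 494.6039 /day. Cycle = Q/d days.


Cycle = 1847.2583 / 494.6039 = 3.7348

3.7348 days


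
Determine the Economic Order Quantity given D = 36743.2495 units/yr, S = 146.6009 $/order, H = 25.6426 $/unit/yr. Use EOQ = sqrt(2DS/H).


2*D*S = 2 * 36743.2495 * 146.6009 = 10773186.8912
2*D*S/H = 420128.4929
EOQ = sqrt(420128.4929) = 648.1732

648.1732 units


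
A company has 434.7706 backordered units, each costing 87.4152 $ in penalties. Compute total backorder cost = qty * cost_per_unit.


Total = 434.7706 * 87.4152 = 38005.5590

38005.5590 $


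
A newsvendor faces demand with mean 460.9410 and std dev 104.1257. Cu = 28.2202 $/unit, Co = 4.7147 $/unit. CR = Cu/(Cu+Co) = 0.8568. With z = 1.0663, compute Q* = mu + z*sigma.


CR = Cu/(Cu+Co) = 28.2202/(28.2202+4.7147) = 0.8568
z = 1.0663
Q* = 460.9410 + 1.0663 * 104.1257 = 571.9702

571.9702 units


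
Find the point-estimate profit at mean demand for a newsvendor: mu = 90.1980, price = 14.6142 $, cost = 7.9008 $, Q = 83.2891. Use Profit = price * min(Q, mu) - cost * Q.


Sales at mu = min(83.2891, 90.1980) = 83.2891
Revenue = 14.6142 * 83.2891 = 1217.2036
Total cost = 7.9008 * 83.2891 = 658.0505
Profit = 1217.2036 - 658.0505 = 559.1530

559.1530 $


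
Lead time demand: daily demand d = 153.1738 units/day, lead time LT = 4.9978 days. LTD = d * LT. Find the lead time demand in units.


LTD = 153.1738 * 4.9978 = 765.5320

765.5320 units


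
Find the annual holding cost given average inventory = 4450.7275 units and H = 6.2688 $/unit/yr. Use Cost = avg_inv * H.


Cost = 4450.7275 * 6.2688 = 27900.7206

27900.7206 $/yr


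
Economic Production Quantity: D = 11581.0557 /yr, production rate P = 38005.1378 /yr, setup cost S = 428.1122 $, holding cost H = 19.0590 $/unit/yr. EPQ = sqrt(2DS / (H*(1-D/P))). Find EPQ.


1 - D/P = 1 - 0.3047 = 0.6953
H*(1-D/P) = 13.2513
2DS = 9915982.4681
EPQ = sqrt(748303.9569) = 865.0456

865.0456 units


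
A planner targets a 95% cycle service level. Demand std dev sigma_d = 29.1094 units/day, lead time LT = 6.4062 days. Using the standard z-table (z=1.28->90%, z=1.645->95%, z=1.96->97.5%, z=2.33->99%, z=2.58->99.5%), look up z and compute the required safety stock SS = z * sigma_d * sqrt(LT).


From the table, SL = 95% corresponds to z = 1.645
sqrt(LT) = sqrt(6.4062) = 2.5310
SS = 1.645 * 29.1094 * 2.5310 = 121.1991

121.1991 units


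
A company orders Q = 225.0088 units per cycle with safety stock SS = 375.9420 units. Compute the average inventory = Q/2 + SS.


Q/2 = 112.5044
Avg = 112.5044 + 375.9420 = 488.4464

488.4464 units


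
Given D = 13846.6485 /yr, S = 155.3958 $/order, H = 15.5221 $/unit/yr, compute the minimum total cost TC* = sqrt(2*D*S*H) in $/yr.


2*D*S*H = 66798147.2774
TC* = sqrt(66798147.2774) = 8173.0134

8173.0134 $/yr


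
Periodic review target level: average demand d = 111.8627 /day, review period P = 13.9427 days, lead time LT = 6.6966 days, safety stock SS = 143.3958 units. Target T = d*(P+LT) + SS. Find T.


P + LT = 20.6393
d*(P+LT) = 111.8627 * 20.6393 = 2308.7678
T = 2308.7678 + 143.3958 = 2452.1636

2452.1636 units
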